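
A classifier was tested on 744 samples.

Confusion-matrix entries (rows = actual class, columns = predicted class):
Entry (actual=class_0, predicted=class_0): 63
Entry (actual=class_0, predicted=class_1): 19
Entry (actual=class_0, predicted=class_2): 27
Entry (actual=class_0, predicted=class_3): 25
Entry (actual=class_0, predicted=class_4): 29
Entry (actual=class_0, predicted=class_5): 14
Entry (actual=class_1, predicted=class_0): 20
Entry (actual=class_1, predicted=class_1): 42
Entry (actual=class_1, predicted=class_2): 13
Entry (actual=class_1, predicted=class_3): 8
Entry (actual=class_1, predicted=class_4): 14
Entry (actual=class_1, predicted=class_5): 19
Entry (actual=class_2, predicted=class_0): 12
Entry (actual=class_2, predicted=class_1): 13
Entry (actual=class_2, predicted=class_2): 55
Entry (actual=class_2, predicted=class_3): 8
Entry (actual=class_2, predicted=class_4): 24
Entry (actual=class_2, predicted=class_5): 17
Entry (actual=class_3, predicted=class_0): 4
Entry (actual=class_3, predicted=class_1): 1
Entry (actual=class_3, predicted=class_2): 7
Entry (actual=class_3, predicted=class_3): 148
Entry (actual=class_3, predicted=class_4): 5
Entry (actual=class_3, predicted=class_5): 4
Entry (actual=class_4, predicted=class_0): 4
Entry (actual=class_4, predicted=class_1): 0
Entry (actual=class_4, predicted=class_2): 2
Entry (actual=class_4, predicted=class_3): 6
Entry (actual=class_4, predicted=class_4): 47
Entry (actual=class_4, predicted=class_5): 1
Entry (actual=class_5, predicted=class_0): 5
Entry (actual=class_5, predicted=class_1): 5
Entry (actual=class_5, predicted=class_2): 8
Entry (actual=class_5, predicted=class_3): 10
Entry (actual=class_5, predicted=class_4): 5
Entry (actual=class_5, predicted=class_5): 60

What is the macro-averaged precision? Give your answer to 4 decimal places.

0.5370

Per-class precision (TP/(TP+FP)):
  class_0: TP=63, FP=20+12+4+4+5=45 → 63/108 = 0.58333
  class_1: TP=42, FP=19+13+1+0+5=38 → 42/80 = 0.52500
  class_2: TP=55, FP=27+13+7+2+8=57 → 55/112 = 0.49107
  class_3: TP=148, FP=25+8+8+6+10=57 → 148/205 = 0.72195
  class_4: TP=47, FP=29+14+24+5+5=77 → 47/124 = 0.37903
  class_5: TP=60, FP=14+19+17+4+1=55 → 60/115 = 0.52174
Macro-precision = mean = (0.58333 + 0.52500 + 0.49107 + 0.72195 + 0.37903 + 0.52174) / 6 = 0.5370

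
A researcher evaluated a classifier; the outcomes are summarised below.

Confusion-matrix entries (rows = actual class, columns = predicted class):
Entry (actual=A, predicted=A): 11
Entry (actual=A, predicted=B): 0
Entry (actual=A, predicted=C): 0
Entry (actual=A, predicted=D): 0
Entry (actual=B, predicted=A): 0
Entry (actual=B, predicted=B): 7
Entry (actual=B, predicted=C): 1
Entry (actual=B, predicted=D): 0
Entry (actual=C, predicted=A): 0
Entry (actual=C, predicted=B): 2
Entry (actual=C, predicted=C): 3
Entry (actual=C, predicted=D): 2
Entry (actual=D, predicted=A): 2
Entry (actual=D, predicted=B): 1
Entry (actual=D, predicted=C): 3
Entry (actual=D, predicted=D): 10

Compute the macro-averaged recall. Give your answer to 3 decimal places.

0.732

Per-class recall (TP/(TP+FN)):
  A: TP=11, FN=0+0+0=0 → 11/11 = 1.0000
  B: TP=7, FN=0+1+0=1 → 7/8 = 0.8750
  C: TP=3, FN=0+2+2=4 → 3/7 = 0.4286
  D: TP=10, FN=2+1+3=6 → 10/16 = 0.6250
Macro-recall = mean = (1.0000 + 0.8750 + 0.4286 + 0.6250) / 4 = 0.732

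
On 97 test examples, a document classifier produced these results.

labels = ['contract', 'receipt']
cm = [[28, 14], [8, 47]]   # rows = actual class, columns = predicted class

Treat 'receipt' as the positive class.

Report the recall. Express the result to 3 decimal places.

0.855

Recall = TP/(TP+FN) = 47/(47+8) = 47/55 = 0.855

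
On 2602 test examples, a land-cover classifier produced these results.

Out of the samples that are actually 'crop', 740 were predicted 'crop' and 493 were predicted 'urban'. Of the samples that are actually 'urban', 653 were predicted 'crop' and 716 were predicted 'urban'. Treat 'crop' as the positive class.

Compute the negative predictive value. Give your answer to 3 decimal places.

0.592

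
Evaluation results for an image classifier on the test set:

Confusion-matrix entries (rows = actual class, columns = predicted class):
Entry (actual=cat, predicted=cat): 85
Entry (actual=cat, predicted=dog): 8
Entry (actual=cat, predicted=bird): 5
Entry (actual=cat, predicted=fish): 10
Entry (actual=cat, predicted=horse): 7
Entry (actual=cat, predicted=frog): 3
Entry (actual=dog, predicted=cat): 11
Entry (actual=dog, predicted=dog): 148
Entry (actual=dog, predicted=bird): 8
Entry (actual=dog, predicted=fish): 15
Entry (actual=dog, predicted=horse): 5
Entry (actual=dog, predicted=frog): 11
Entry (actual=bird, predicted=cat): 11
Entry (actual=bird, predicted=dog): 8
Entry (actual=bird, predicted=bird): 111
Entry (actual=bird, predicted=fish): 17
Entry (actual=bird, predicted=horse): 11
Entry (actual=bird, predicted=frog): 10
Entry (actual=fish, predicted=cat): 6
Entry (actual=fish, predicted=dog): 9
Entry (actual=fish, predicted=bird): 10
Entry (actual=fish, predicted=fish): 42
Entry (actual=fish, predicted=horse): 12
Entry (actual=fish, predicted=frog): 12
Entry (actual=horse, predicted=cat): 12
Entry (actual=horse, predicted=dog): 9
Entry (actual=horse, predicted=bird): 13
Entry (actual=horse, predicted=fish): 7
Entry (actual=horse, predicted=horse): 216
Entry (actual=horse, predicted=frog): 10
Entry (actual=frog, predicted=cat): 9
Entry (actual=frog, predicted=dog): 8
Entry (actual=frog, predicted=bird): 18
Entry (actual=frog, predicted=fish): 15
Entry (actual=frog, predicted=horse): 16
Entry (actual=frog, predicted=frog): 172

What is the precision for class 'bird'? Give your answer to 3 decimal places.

0.673

precision = TP/(TP+FP).
bird: TP=111, FP=5+8+10+13+18=54 → 111/165 = 0.6727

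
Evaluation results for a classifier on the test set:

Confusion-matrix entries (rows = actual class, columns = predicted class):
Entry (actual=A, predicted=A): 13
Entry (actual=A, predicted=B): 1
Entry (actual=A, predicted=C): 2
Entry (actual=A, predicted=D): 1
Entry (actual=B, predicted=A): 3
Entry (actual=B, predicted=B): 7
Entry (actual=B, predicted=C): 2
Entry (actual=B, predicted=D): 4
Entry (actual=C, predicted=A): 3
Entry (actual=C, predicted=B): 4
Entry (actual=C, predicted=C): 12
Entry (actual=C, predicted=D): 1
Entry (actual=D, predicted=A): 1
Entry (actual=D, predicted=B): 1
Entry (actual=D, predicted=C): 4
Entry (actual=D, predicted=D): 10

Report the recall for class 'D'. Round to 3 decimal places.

One-vs-rest for 'D': TP = diagonal; FP = other classes predicted 'D'; FN = 'D' predicted as other.
recall = TP/(TP+FN).
D: TP=10, FN=1+1+4=6 → 10/16 = 0.6250

0.625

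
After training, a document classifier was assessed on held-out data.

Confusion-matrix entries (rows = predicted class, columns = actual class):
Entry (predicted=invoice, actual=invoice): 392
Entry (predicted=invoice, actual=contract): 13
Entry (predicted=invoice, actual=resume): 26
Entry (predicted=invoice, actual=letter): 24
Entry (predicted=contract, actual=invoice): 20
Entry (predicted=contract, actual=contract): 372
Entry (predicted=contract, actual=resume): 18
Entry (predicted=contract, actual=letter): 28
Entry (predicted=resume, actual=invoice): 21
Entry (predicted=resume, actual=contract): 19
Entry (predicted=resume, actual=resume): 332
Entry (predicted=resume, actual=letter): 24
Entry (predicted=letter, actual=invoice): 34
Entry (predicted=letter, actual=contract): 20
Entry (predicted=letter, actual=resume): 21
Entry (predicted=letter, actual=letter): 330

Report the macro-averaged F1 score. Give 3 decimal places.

0.841

Per-class F1 score (2·TP/(2·TP+FP+FN)):
  invoice: TP=392, FP=13+26+24=63, FN=20+21+34=75 → 784/922 = 0.8503
  contract: TP=372, FP=20+18+28=66, FN=13+19+20=52 → 744/862 = 0.8631
  resume: TP=332, FP=21+19+24=64, FN=26+18+21=65 → 664/793 = 0.8373
  letter: TP=330, FP=34+20+21=75, FN=24+28+24=76 → 660/811 = 0.8138
Macro-F1 score = mean = (0.8503 + 0.8631 + 0.8373 + 0.8138) / 4 = 0.841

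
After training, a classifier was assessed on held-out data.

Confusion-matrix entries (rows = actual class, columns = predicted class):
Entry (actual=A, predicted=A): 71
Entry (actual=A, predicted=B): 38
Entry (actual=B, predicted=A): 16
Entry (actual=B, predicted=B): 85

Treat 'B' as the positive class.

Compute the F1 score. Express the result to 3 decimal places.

0.759

Precision = TP/(TP+FP) = 85/123 = 0.6911
Recall = TP/(TP+FN) = 85/101 = 0.8416
F1 = 2·TP/(2·TP+FP+FN) = 170/224 = 0.759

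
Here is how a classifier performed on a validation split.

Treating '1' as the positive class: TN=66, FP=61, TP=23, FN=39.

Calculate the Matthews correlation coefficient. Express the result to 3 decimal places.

MCC = (TP·TN − FP·FN) / √((TP+FP)(TP+FN)(TN+FP)(TN+FN))
Numerator = 23·66 − 61·39 = -861
Denominator = √(84·62·127·105) = √69448680 = 8333.5875
MCC = -861 / 8333.5875 = -0.103

-0.103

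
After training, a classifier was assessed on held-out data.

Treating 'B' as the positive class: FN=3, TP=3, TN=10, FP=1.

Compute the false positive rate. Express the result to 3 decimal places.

FPR = FP/(FP+TN) = 1/(1+10) = 0.091

0.091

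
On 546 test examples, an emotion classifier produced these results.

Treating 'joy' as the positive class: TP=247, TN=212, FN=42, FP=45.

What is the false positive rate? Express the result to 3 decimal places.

FPR = FP/(FP+TN) = 45/(45+212) = 0.175

0.175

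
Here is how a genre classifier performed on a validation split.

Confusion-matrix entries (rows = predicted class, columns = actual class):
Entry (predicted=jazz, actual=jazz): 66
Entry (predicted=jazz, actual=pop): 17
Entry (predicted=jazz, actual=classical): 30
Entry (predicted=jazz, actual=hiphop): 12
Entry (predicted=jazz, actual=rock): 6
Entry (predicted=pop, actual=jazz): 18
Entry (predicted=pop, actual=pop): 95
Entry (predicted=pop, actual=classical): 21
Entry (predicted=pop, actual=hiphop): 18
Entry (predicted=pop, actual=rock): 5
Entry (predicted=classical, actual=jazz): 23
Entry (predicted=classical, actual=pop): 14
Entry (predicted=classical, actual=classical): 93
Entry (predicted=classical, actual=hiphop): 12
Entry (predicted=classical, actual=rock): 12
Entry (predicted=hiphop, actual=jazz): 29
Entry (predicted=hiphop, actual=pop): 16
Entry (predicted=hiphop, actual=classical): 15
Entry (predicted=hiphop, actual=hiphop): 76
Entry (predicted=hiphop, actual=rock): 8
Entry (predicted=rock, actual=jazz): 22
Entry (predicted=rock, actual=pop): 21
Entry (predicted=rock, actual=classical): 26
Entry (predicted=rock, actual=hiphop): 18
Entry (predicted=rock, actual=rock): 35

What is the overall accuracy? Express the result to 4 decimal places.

Accuracy = trace / total = (66+95+93+76+35=365) / 708 = 365/708 = 0.5155

0.5155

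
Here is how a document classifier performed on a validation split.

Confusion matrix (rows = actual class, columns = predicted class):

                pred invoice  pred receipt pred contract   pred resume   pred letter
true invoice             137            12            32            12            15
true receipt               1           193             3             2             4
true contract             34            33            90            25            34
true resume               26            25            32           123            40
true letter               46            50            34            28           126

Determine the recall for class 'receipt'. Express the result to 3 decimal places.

recall = TP/(TP+FN).
receipt: TP=193, FN=1+3+2+4=10 → 193/203 = 0.9507

0.951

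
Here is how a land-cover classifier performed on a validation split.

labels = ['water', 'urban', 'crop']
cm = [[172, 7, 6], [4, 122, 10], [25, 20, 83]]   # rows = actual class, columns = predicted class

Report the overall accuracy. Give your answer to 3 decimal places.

0.840

Accuracy = trace / total = (172+122+83=377) / 449 = 377/449 = 0.840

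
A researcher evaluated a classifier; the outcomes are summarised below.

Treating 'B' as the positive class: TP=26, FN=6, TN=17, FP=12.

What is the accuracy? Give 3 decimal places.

0.705

Accuracy = (TP+TN)/N = (26+17)/61 = 0.705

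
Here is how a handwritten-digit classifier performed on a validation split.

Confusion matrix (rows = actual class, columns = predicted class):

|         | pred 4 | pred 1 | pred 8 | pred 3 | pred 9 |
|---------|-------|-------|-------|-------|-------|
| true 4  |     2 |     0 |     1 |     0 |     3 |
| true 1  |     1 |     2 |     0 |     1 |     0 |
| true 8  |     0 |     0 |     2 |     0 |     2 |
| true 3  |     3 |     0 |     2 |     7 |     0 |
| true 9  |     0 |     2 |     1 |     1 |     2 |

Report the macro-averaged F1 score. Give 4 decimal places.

0.4415

Per-class F1 score (2·TP/(2·TP+FP+FN)):
  4: TP=2, FP=1+0+3+0=4, FN=0+1+0+3=4 → 4/12 = 0.33333
  1: TP=2, FP=0+0+0+2=2, FN=1+0+1+0=2 → 4/8 = 0.50000
  8: TP=2, FP=1+0+2+1=4, FN=0+0+0+2=2 → 4/10 = 0.40000
  3: TP=7, FP=0+1+0+1=2, FN=3+0+2+0=5 → 14/21 = 0.66667
  9: TP=2, FP=3+0+2+0=5, FN=0+2+1+1=4 → 4/13 = 0.30769
Macro-F1 score = mean = (0.33333 + 0.50000 + 0.40000 + 0.66667 + 0.30769) / 5 = 0.4415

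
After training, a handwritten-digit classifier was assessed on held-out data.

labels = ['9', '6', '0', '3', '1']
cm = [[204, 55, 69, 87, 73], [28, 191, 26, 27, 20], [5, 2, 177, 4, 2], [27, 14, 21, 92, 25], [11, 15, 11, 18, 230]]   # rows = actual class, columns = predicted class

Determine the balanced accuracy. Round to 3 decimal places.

0.665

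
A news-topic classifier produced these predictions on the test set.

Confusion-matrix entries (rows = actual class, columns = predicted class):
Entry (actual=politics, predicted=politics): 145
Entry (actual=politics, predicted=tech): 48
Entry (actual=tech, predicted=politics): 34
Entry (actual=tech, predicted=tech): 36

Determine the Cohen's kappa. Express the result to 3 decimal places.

Observed agreement pₒ = trace/N = 181/263 = 0.6882
Expected agreement pₑ = Σ (rowᵢ·colᵢ)/N² = (193·179 + 70·84)/263² = 0.5845
κ = (pₒ − pₑ)/(1 − pₑ) = (0.6882 − 0.5845)/(1 − 0.5845) = 0.250

0.250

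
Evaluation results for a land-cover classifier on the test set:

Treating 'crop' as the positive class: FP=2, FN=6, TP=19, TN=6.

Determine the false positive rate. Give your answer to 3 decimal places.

0.250

FPR = FP/(FP+TN) = 2/(2+6) = 0.250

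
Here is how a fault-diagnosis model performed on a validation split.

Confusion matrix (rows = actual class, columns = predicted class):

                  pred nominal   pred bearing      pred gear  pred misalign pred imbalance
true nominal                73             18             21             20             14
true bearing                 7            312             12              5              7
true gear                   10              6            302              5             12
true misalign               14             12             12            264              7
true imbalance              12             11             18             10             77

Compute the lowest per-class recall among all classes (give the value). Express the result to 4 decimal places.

0.5000

Per-class recall (TP/(TP+FN)):
  nominal: TP=73, FN=18+21+20+14=73 → 73/146 = 0.50000
  bearing: TP=312, FN=7+12+5+7=31 → 312/343 = 0.90962
  gear: TP=302, FN=10+6+5+12=33 → 302/335 = 0.90149
  misalign: TP=264, FN=14+12+12+7=45 → 264/309 = 0.85437
  imbalance: TP=77, FN=12+11+18+10=51 → 77/128 = 0.60156
Lowest is class 'nominal' with recall = 0.5000.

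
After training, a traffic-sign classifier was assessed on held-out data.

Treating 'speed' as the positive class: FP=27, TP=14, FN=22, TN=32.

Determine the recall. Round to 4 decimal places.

0.3889

Recall = TP/(TP+FN) = 14/(14+22) = 14/36 = 0.3889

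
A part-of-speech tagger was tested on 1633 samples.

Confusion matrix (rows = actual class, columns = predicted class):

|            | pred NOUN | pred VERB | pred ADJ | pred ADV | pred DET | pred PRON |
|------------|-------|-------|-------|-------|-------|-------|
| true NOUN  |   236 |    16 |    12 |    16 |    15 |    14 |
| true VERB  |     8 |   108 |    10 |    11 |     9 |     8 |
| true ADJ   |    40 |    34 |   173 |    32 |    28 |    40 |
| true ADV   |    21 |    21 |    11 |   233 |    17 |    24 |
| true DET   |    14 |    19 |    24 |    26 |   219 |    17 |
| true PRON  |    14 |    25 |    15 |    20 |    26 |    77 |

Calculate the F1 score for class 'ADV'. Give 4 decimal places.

One-vs-rest for 'ADV': TP = diagonal; FP = other classes predicted 'ADV'; FN = 'ADV' predicted as other.
F1 score = 2·TP/(2·TP+FP+FN).
ADV: TP=233, FP=16+11+32+26+20=105, FN=21+21+11+17+24=94 → 466/665 = 0.70075

0.7008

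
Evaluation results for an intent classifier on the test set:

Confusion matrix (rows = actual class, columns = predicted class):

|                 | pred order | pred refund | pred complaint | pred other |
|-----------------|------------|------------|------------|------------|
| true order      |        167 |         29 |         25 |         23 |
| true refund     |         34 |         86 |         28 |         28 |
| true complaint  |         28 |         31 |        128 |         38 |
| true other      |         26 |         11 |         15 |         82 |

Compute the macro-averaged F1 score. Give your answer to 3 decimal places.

Per-class F1 score (2·TP/(2·TP+FP+FN)):
  order: TP=167, FP=34+28+26=88, FN=29+25+23=77 → 334/499 = 0.6693
  refund: TP=86, FP=29+31+11=71, FN=34+28+28=90 → 172/333 = 0.5165
  complaint: TP=128, FP=25+28+15=68, FN=28+31+38=97 → 256/421 = 0.6081
  other: TP=82, FP=23+28+38=89, FN=26+11+15=52 → 164/305 = 0.5377
Macro-F1 score = mean = (0.6693 + 0.5165 + 0.6081 + 0.5377) / 4 = 0.583

0.583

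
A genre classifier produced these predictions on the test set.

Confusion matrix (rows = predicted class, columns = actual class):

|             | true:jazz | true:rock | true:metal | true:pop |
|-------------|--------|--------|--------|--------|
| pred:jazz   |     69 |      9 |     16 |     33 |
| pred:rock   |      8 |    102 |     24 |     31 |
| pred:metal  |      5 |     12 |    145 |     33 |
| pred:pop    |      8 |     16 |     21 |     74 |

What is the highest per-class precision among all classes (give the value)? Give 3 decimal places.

0.744

Per-class precision (TP/(TP+FP)):
  jazz: TP=69, FP=9+16+33=58 → 69/127 = 0.5433
  rock: TP=102, FP=8+24+31=63 → 102/165 = 0.6182
  metal: TP=145, FP=5+12+33=50 → 145/195 = 0.7436
  pop: TP=74, FP=8+16+21=45 → 74/119 = 0.6218
Highest is class 'metal' with precision = 0.744.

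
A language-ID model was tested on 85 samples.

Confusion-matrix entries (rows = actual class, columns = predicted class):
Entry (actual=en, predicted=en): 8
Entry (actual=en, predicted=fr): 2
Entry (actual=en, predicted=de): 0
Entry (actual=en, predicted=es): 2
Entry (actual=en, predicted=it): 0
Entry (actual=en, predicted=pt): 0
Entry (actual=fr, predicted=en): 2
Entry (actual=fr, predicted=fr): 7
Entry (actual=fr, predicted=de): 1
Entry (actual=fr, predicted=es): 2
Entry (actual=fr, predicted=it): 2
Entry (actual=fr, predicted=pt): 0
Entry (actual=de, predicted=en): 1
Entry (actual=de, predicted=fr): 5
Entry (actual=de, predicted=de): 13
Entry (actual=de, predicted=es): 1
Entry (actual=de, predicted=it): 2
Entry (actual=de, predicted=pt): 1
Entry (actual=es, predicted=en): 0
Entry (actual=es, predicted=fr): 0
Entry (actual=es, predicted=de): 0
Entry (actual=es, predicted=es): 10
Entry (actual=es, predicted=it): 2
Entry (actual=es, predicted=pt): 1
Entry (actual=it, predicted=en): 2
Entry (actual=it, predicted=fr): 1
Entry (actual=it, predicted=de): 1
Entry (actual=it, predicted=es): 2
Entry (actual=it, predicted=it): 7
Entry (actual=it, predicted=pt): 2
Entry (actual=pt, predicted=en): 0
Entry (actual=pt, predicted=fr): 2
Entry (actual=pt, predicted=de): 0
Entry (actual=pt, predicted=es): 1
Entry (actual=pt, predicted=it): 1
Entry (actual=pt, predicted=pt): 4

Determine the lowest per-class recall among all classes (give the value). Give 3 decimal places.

Per-class recall (TP/(TP+FN)):
  en: TP=8, FN=2+0+2+0+0=4 → 8/12 = 0.6667
  fr: TP=7, FN=2+1+2+2+0=7 → 7/14 = 0.5000
  de: TP=13, FN=1+5+1+2+1=10 → 13/23 = 0.5652
  es: TP=10, FN=0+0+0+2+1=3 → 10/13 = 0.7692
  it: TP=7, FN=2+1+1+2+2=8 → 7/15 = 0.4667
  pt: TP=4, FN=0+2+0+1+1=4 → 4/8 = 0.5000
Lowest is class 'it' with recall = 0.467.

0.467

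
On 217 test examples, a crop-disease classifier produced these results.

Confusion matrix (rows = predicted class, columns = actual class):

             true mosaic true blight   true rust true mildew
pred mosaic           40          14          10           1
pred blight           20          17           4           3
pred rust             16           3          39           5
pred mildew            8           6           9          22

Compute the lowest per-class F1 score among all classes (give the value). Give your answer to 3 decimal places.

0.405

Per-class F1 score (2·TP/(2·TP+FP+FN)):
  mosaic: TP=40, FP=14+10+1=25, FN=20+16+8=44 → 80/149 = 0.5369
  blight: TP=17, FP=20+4+3=27, FN=14+3+6=23 → 34/84 = 0.4048
  rust: TP=39, FP=16+3+5=24, FN=10+4+9=23 → 78/125 = 0.6240
  mildew: TP=22, FP=8+6+9=23, FN=1+3+5=9 → 44/76 = 0.5789
Lowest is class 'blight' with F1 score = 0.405.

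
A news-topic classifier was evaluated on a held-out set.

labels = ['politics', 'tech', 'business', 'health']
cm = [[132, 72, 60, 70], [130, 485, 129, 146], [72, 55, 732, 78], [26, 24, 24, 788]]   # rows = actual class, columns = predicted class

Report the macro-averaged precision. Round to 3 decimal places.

0.658

Per-class precision (TP/(TP+FP)):
  politics: TP=132, FP=130+72+26=228 → 132/360 = 0.3667
  tech: TP=485, FP=72+55+24=151 → 485/636 = 0.7626
  business: TP=732, FP=60+129+24=213 → 732/945 = 0.7746
  health: TP=788, FP=70+146+78=294 → 788/1082 = 0.7283
Macro-precision = mean = (0.3667 + 0.7626 + 0.7746 + 0.7283) / 4 = 0.658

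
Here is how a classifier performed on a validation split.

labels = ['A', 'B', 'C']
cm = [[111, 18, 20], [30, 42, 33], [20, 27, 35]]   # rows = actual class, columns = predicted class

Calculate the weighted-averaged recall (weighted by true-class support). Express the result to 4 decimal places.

Per-class recall (TP/(TP+FN)):
  A: TP=111, FN=18+20=38 → 111/149 = 0.74497
  B: TP=42, FN=30+33=63 → 42/105 = 0.40000
  C: TP=35, FN=20+27=47 → 35/82 = 0.42683
Weighted-recall = Σ (supportᵢ/N)·recallᵢ with N=336: (149/336)·0.74497 + (105/336)·0.40000 + (82/336)·0.42683 = 0.5595

0.5595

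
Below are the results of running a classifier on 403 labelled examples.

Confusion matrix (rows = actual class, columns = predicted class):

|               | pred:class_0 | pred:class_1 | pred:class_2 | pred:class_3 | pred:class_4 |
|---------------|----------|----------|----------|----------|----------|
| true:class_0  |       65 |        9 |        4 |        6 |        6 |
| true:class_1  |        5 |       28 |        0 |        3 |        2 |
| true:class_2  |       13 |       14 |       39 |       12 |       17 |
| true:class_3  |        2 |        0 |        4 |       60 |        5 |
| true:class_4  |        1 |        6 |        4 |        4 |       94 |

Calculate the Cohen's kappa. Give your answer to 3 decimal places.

0.632

Observed agreement pₒ = trace/N = 286/403 = 0.7097
Expected agreement pₑ = Σ (rowᵢ·colᵢ)/N² = (90·86 + 38·57 + 95·51 + 71·85 + 109·124)/403² = 0.2112
κ = (pₒ − pₑ)/(1 − pₑ) = (0.7097 − 0.2112)/(1 − 0.2112) = 0.632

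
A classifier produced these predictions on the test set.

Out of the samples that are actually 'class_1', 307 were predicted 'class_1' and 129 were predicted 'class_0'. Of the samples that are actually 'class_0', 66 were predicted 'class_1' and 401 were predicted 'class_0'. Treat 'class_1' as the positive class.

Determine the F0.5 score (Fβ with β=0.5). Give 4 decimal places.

0.7962

Fβ = (1+β²)·TP / ((1+β²)·TP + β²·FN + FP), with β²=1/4
= 1.25·307 / (1.25·307 + 0.25·129 + 66) = 0.7962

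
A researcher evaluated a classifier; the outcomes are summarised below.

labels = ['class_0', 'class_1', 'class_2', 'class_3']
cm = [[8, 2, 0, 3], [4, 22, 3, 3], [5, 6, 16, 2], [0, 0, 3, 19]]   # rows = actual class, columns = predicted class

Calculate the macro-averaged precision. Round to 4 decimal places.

Per-class precision (TP/(TP+FP)):
  class_0: TP=8, FP=4+5+0=9 → 8/17 = 0.47059
  class_1: TP=22, FP=2+6+0=8 → 22/30 = 0.73333
  class_2: TP=16, FP=0+3+3=6 → 16/22 = 0.72727
  class_3: TP=19, FP=3+3+2=8 → 19/27 = 0.70370
Macro-precision = mean = (0.47059 + 0.73333 + 0.72727 + 0.70370) / 4 = 0.6587

0.6587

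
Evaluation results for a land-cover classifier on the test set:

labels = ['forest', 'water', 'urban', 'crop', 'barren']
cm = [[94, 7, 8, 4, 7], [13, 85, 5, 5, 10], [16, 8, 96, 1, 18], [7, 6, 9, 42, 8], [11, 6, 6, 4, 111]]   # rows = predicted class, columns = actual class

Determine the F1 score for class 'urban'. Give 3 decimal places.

0.730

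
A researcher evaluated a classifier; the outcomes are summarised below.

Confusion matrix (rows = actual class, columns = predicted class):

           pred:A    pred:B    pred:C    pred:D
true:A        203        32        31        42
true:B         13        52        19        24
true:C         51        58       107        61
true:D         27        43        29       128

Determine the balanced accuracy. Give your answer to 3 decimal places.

0.523

Balanced accuracy = mean of per-class recall.
  A: recall = 203/308 = 0.6591
  B: recall = 52/108 = 0.4815
  C: recall = 107/277 = 0.3863
  D: recall = 128/227 = 0.5639
Mean = (0.6591 + 0.4815 + 0.3863 + 0.5639) / 4 = 0.523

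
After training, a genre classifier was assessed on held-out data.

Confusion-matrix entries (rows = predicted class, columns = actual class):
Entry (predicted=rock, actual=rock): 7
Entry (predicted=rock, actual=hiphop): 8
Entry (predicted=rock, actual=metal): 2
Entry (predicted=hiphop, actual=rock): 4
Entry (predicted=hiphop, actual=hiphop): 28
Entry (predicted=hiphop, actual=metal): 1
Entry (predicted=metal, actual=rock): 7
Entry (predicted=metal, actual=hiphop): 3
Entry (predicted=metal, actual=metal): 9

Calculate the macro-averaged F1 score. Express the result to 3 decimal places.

Per-class F1 score (2·TP/(2·TP+FP+FN)):
  rock: TP=7, FP=8+2=10, FN=4+7=11 → 14/35 = 0.4000
  hiphop: TP=28, FP=4+1=5, FN=8+3=11 → 56/72 = 0.7778
  metal: TP=9, FP=7+3=10, FN=2+1=3 → 18/31 = 0.5806
Macro-F1 score = mean = (0.4000 + 0.7778 + 0.5806) / 3 = 0.586

0.586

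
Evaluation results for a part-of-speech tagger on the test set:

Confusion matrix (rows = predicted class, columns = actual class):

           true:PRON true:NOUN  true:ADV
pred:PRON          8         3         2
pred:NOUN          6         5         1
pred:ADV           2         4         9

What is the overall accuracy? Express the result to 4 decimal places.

0.5500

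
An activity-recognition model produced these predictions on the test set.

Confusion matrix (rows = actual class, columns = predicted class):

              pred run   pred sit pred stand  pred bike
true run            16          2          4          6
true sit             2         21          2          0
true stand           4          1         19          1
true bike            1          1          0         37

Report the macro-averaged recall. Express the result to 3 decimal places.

Per-class recall (TP/(TP+FN)):
  run: TP=16, FN=2+4+6=12 → 16/28 = 0.5714
  sit: TP=21, FN=2+2+0=4 → 21/25 = 0.8400
  stand: TP=19, FN=4+1+1=6 → 19/25 = 0.7600
  bike: TP=37, FN=1+1+0=2 → 37/39 = 0.9487
Macro-recall = mean = (0.5714 + 0.8400 + 0.7600 + 0.9487) / 4 = 0.780

0.780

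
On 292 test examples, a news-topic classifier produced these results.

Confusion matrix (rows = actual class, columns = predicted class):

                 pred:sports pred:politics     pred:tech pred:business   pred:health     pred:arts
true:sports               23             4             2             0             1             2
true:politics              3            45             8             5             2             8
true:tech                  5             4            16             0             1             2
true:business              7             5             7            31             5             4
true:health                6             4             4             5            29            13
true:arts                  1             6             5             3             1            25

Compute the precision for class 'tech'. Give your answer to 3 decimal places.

precision = TP/(TP+FP).
tech: TP=16, FP=2+8+7+4+5=26 → 16/42 = 0.3810

0.381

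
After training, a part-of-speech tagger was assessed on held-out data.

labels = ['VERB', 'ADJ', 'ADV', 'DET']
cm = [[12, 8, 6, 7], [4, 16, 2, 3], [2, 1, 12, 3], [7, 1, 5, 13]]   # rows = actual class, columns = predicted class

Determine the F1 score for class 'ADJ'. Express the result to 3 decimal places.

0.627

One-vs-rest for 'ADJ': TP = diagonal; FP = other classes predicted 'ADJ'; FN = 'ADJ' predicted as other.
F1 score = 2·TP/(2·TP+FP+FN).
ADJ: TP=16, FP=8+1+1=10, FN=4+2+3=9 → 32/51 = 0.6275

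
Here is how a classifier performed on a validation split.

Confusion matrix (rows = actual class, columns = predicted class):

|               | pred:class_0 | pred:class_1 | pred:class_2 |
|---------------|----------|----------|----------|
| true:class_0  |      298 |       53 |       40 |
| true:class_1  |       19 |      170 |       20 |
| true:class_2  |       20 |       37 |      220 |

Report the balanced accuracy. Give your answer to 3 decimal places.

Balanced accuracy = mean of per-class recall.
  class_0: recall = 298/391 = 0.7621
  class_1: recall = 170/209 = 0.8134
  class_2: recall = 220/277 = 0.7942
Mean = (0.7621 + 0.8134 + 0.7942) / 3 = 0.790

0.790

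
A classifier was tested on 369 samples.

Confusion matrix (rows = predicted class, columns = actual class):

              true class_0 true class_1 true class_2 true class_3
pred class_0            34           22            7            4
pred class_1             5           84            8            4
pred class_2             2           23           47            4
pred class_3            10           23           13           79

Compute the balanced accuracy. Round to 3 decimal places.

0.679

Balanced accuracy = mean of per-class recall.
  class_0: recall = 34/51 = 0.6667
  class_1: recall = 84/152 = 0.5526
  class_2: recall = 47/75 = 0.6267
  class_3: recall = 79/91 = 0.8681
Mean = (0.6667 + 0.5526 + 0.6267 + 0.8681) / 4 = 0.679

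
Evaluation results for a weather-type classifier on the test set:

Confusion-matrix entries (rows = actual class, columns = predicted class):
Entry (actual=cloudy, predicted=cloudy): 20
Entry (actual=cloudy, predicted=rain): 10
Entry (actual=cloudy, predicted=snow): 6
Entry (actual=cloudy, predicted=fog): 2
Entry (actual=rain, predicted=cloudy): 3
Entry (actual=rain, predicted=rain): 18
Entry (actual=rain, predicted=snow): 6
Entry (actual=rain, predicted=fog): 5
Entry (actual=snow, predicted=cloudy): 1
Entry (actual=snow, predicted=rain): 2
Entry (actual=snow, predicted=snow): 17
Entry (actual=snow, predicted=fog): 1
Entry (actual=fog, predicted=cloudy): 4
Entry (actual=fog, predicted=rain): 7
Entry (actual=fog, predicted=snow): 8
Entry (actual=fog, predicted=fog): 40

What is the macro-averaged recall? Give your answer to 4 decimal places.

0.6441

Per-class recall (TP/(TP+FN)):
  cloudy: TP=20, FN=10+6+2=18 → 20/38 = 0.52632
  rain: TP=18, FN=3+6+5=14 → 18/32 = 0.56250
  snow: TP=17, FN=1+2+1=4 → 17/21 = 0.80952
  fog: TP=40, FN=4+7+8=19 → 40/59 = 0.67797
Macro-recall = mean = (0.52632 + 0.56250 + 0.80952 + 0.67797) / 4 = 0.6441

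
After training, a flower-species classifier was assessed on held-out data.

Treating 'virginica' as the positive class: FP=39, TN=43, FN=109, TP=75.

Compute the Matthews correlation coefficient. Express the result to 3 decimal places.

MCC = (TP·TN − FP·FN) / √((TP+FP)(TP+FN)(TN+FP)(TN+FN))
Numerator = 75·43 − 39·109 = -1026
Denominator = √(114·184·82·152) = √261444864 = 16169.2568
MCC = -1026 / 16169.2568 = -0.063

-0.063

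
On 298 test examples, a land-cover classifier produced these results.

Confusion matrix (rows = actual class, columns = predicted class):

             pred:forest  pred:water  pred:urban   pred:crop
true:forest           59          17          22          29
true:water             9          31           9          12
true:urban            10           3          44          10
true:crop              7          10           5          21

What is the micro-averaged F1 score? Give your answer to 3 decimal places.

0.520

Micro-averaging pools counts across classes: ΣTP=155, ΣFP=143, ΣFN=143.
Micro-F1 score = 2·TP/(2·TP+FP+FN) on pooled counts = 0.520 (equals overall accuracy in single-label multiclass).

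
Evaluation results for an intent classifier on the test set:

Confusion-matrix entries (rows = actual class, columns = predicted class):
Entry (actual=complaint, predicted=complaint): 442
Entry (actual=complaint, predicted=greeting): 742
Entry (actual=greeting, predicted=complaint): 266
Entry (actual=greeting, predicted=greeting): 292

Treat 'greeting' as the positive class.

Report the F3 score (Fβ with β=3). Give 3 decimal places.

0.482

Fβ = (1+β²)·TP / ((1+β²)·TP + β²·FN + FP), with β²=9
= 10·292 / (10·292 + 9·266 + 742) = 0.482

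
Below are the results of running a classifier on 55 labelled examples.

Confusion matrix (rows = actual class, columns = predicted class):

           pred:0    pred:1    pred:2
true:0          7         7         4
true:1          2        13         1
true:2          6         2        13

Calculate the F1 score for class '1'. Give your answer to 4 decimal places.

0.6842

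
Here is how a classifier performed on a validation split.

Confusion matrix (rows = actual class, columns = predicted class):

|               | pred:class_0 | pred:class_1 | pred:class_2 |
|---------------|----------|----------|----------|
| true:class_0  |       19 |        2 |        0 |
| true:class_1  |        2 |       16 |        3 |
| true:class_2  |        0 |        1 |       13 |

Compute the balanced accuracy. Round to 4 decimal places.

0.8651

Balanced accuracy = mean of per-class recall.
  class_0: recall = 19/21 = 0.90476
  class_1: recall = 16/21 = 0.76190
  class_2: recall = 13/14 = 0.92857
Mean = (0.90476 + 0.76190 + 0.92857) / 3 = 0.8651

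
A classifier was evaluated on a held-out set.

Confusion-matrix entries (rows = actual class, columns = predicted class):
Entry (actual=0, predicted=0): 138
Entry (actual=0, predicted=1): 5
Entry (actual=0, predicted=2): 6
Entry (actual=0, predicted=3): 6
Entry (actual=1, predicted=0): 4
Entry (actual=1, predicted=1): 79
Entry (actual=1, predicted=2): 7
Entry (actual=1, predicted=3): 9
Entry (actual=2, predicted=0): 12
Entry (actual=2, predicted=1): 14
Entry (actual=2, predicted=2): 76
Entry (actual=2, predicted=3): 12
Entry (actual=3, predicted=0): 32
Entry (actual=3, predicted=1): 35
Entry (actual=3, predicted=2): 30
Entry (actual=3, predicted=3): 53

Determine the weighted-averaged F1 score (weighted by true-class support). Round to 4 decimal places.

Per-class F1 score (2·TP/(2·TP+FP+FN)):
  0: TP=138, FP=4+12+32=48, FN=5+6+6=17 → 276/341 = 0.80938
  1: TP=79, FP=5+14+35=54, FN=4+7+9=20 → 158/232 = 0.68103
  2: TP=76, FP=6+7+30=43, FN=12+14+12=38 → 152/233 = 0.65236
  3: TP=53, FP=6+9+12=27, FN=32+35+30=97 → 106/230 = 0.46087
Weighted-F1 score = Σ (supportᵢ/N)·F1 scoreᵢ with N=518: (155/518)·0.80938 + (99/518)·0.68103 + (114/518)·0.65236 + (150/518)·0.46087 = 0.6494

0.6494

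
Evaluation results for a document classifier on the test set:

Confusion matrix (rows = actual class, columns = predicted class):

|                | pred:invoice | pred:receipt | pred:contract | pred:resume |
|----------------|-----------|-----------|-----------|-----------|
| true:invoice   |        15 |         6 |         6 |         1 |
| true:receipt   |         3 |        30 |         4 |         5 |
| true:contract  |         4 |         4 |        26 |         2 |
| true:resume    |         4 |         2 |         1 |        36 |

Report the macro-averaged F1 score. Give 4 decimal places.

0.7024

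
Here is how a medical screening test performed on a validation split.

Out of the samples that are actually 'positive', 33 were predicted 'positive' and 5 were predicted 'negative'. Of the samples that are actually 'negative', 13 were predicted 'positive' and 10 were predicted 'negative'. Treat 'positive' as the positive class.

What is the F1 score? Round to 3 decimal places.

Precision = TP/(TP+FP) = 33/46 = 0.7174
Recall = TP/(TP+FN) = 33/38 = 0.8684
F1 = 2·TP/(2·TP+FP+FN) = 66/84 = 0.786

0.786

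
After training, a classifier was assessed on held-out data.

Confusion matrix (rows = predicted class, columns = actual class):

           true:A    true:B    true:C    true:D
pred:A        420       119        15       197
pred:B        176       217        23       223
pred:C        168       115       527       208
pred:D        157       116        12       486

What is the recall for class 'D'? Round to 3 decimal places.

0.436

One-vs-rest for 'D': TP = diagonal; FP = other classes predicted 'D'; FN = 'D' predicted as other.
recall = TP/(TP+FN).
D: TP=486, FN=197+223+208=628 → 486/1114 = 0.4363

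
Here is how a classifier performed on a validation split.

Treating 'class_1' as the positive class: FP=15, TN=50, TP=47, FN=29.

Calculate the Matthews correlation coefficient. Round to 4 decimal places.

0.3893

MCC = (TP·TN − FP·FN) / √((TP+FP)(TP+FN)(TN+FP)(TN+FN))
Numerator = 47·50 − 15·29 = 1915
Denominator = √(62·76·65·79) = √24196120 = 4918.9552
MCC = 1915 / 4918.9552 = 0.3893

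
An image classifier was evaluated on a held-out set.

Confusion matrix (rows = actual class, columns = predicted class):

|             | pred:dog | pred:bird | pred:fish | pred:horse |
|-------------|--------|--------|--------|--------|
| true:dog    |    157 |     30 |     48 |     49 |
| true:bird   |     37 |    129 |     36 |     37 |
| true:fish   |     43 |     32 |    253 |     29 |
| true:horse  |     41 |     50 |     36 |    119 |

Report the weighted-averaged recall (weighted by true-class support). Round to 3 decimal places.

Per-class recall (TP/(TP+FN)):
  dog: TP=157, FN=30+48+49=127 → 157/284 = 0.5528
  bird: TP=129, FN=37+36+37=110 → 129/239 = 0.5397
  fish: TP=253, FN=43+32+29=104 → 253/357 = 0.7087
  horse: TP=119, FN=41+50+36=127 → 119/246 = 0.4837
Weighted-recall = Σ (supportᵢ/N)·recallᵢ with N=1126: (284/1126)·0.5528 + (239/1126)·0.5397 + (357/1126)·0.7087 + (246/1126)·0.4837 = 0.584

0.584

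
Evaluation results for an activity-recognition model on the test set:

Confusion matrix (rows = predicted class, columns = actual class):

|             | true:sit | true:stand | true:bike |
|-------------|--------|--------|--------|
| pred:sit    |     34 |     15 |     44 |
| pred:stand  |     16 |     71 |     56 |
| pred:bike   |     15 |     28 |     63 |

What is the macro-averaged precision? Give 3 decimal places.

Per-class precision (TP/(TP+FP)):
  sit: TP=34, FP=15+44=59 → 34/93 = 0.3656
  stand: TP=71, FP=16+56=72 → 71/143 = 0.4965
  bike: TP=63, FP=15+28=43 → 63/106 = 0.5943
Macro-precision = mean = (0.3656 + 0.4965 + 0.5943) / 3 = 0.485

0.485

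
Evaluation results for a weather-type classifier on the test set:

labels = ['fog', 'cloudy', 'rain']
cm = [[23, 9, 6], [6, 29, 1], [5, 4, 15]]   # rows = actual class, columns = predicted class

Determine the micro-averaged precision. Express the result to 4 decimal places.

Micro-averaging pools counts across classes: ΣTP=67, ΣFP=31, ΣFN=31.
Micro-precision = TP/(TP+FP) on pooled counts = 0.6837 (equals overall accuracy in single-label multiclass).

0.6837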